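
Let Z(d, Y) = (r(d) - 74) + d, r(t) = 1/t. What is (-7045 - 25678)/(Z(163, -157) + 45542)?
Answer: -5333849/7437854 ≈ -0.71712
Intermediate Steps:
Z(d, Y) = -74 + d + 1/d (Z(d, Y) = (1/d - 74) + d = (-74 + 1/d) + d = -74 + d + 1/d)
(-7045 - 25678)/(Z(163, -157) + 45542) = (-7045 - 25678)/((-74 + 163 + 1/163) + 45542) = -32723/((-74 + 163 + 1/163) + 45542) = -32723/(14508/163 + 45542) = -32723/7437854/163 = -32723*163/7437854 = -5333849/7437854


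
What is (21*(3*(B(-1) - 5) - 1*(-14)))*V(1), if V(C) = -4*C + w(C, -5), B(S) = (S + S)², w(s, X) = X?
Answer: -2079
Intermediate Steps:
B(S) = 4*S² (B(S) = (2*S)² = 4*S²)
V(C) = -5 - 4*C (V(C) = -4*C - 5 = -5 - 4*C)
(21*(3*(B(-1) - 5) - 1*(-14)))*V(1) = (21*(3*(4*(-1)² - 5) - 1*(-14)))*(-5 - 4*1) = (21*(3*(4*1 - 5) + 14))*(-5 - 4) = (21*(3*(4 - 5) + 14))*(-9) = (21*(3*(-1) + 14))*(-9) = (21*(-3 + 14))*(-9) = (21*11)*(-9) = 231*(-9) = -2079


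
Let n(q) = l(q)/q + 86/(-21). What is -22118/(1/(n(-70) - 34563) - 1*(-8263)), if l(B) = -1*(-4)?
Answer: -40139204509/14995489904 ≈ -2.6768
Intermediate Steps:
l(B) = 4
n(q) = -86/21 + 4/q (n(q) = 4/q + 86/(-21) = 4/q + 86*(-1/21) = 4/q - 86/21 = -86/21 + 4/q)
-22118/(1/(n(-70) - 34563) - 1*(-8263)) = -22118/(1/((-86/21 + 4/(-70)) - 34563) - 1*(-8263)) = -22118/(1/((-86/21 + 4*(-1/70)) - 34563) + 8263) = -22118/(1/((-86/21 - 2/35) - 34563) + 8263) = -22118/(1/(-436/105 - 34563) + 8263) = -22118/(1/(-3629551/105) + 8263) = -22118/(-105/3629551 + 8263) = -22118/29990979808/3629551 = -22118*3629551/29990979808 = -40139204509/14995489904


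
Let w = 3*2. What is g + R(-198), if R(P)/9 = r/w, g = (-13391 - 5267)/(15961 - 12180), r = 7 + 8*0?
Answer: 2215/398 ≈ 5.5653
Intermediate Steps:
w = 6
r = 7 (r = 7 + 0 = 7)
g = -982/199 (g = -18658/3781 = -18658*1/3781 = -982/199 ≈ -4.9347)
R(P) = 21/2 (R(P) = 9*(7/6) = 21/2)
g + R(-198) = -982/199 + 21/2 = 2215/398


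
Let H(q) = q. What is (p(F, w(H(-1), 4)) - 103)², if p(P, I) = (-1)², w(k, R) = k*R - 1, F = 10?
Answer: 10404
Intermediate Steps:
w(k, R) = -1 + R*k (w(k, R) = R*k - 1 = -1 + R*k)
p(P, I) = 1
(p(F, w(H(-1), 4)) - 103)² = (1 - 103)² = (-102)² = 10404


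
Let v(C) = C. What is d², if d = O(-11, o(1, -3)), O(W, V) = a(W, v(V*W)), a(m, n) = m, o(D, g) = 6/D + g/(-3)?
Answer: 121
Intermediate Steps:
o(D, g) = 6/D - g/3 (o(D, g) = 6/D + g*(-⅓) = 6/D - g/3)
O(W, V) = W
d = -11
d² = (-11)² = 121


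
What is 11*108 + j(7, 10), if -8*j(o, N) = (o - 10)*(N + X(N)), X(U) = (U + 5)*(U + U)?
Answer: 5217/4 ≈ 1304.3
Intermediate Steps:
X(U) = 2*U*(5 + U) (X(U) = (5 + U)*(2*U) = 2*U*(5 + U))
j(o, N) = -(-10 + o)*(N + 2*N*(5 + N))/8 (j(o, N) = -(o - 10)*(N + 2*N*(5 + N))/8 = -(-10 + o)*(N + 2*N*(5 + N))/8)
11*108 + j(7, 10) = 11*108 + (⅛)*10*(110 - 1*7 + 20*10 - 2*7*(5 + 10)) = 1188 + (⅛)*10*(110 - 7 + 200 - 2*7*15) = 1188 + (⅛)*10*(110 - 7 + 200 - 210) = 1188 + (⅛)*10*93 = 1188 + 465/4 = 5217/4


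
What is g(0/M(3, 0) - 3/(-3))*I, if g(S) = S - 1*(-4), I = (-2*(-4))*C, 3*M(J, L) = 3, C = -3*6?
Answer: -720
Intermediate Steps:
C = -18
M(J, L) = 1 (M(J, L) = (⅓)*3 = 1)
I = -144 (I = -2*(-4)*(-18) = 8*(-18) = -144)
g(S) = 4 + S (g(S) = S + 4 = 4 + S)
g(0/M(3, 0) - 3/(-3))*I = (4 + (0/1 - 3/(-3)))*(-144) = (4 + (0*1 - 3*(-⅓)))*(-144) = (4 + (0 + 1))*(-144) = (4 + 1)*(-144) = 5*(-144) = -720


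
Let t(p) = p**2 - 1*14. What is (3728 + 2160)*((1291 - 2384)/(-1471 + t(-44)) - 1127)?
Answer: -2999170560/451 ≈ -6.6500e+6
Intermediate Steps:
t(p) = -14 + p**2 (t(p) = p**2 - 14 = -14 + p**2)
(3728 + 2160)*((1291 - 2384)/(-1471 + t(-44)) - 1127) = (3728 + 2160)*((1291 - 2384)/(-1471 + (-14 + (-44)**2)) - 1127) = 5888*(-1093/(-1471 + (-14 + 1936)) - 1127) = 5888*(-1093/(-1471 + 1922) - 1127) = 5888*(-1093/451 - 1127) = 5888*(-509370/451) = -2999170560/451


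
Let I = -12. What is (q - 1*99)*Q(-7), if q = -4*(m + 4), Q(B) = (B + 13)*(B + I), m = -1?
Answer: 12654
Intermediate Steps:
Q(B) = (-12 + B)*(13 + B) (Q(B) = (B + 13)*(B - 12) = (13 + B)*(-12 + B) = (-12 + B)*(13 + B))
q = -12 (q = -4*(-1 + 4) = -4*3 = -12)
(q - 1*99)*Q(-7) = (-12 - 1*99)*(-156 - 7 + (-7)²) = (-12 - 99)*(-156 - 7 + 49) = -111*(-114) = 12654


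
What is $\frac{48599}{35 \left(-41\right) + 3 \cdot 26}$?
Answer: $- \frac{2113}{59} \approx -35.814$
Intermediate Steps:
$\frac{48599}{35 \left(-41\right) + 3 \cdot 26} = \frac{48599}{-1435 + 78} = \frac{48599}{-1357} = 48599 \left(- \frac{1}{1357}\right) = - \frac{2113}{59}$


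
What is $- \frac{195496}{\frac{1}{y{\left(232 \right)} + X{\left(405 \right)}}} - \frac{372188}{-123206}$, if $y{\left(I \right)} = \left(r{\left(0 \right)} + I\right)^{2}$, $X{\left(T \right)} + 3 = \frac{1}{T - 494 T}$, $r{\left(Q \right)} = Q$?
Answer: $- \frac{129417630248753458322}{12299962995} \approx -1.0522 \cdot 10^{10}$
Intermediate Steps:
$X{\left(T \right)} = -3 - \frac{1}{493 T}$ ($X{\left(T \right)} = -3 + \frac{1}{T - 494 T} = -3 + \frac{1}{\left(-493\right) T} = -3 - \frac{1}{493 T}$)
$y{\left(I \right)} = I^{2}$ ($y{\left(I \right)} = \left(0 + I\right)^{2} = I^{2}$)
$- \frac{195496}{\frac{1}{y{\left(232 \right)} + X{\left(405 \right)}}} - \frac{372188}{-123206} = - \frac{195496}{\frac{1}{232^{2} - \left(3 + \frac{1}{493 \cdot 405}\right)}} - \frac{372188}{-123206} = - \frac{195496}{\frac{1}{53824 - \frac{598996}{199665}}} - - \frac{186094}{61603} = - \frac{195496}{\frac{1}{53824 - \frac{598996}{199665}}} + \frac{186094}{61603} = - \frac{195496}{\frac{1}{\frac{10746169964}{199665}}} + \frac{186094}{61603} = - \frac{195496}{\frac{199665}{10746169964}} + \frac{186094}{61603} = \left(-195496\right) \frac{10746169964}{199665} + \frac{186094}{61603} = - \frac{2100833243282144}{199665} + \frac{186094}{61603} = - \frac{129417630248753458322}{12299962995}$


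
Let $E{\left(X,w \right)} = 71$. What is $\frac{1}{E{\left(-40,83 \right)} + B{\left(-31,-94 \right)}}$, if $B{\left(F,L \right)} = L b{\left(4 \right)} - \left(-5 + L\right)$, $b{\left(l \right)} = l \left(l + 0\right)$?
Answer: $- \frac{1}{1334} \approx -0.00074963$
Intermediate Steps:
$b{\left(l \right)} = l^{2}$ ($b{\left(l \right)} = l l = l^{2}$)
$B{\left(F,L \right)} = 5 + 15 L$ ($B{\left(F,L \right)} = L 4^{2} - \left(-5 + L\right) = L 16 - \left(-5 + L\right) = 16 L - \left(-5 + L\right) = 5 + 15 L$)
$\frac{1}{E{\left(-40,83 \right)} + B{\left(-31,-94 \right)}} = \frac{1}{71 + \left(5 + 15 \left(-94\right)\right)} = \frac{1}{71 + \left(5 - 1410\right)} = \frac{1}{71 - 1405} = \frac{1}{-1334} = - \frac{1}{1334}$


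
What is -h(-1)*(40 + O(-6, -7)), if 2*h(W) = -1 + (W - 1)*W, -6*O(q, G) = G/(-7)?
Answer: -239/12 ≈ -19.917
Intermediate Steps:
O(q, G) = G/42 (O(q, G) = -G/(6*(-7)) = -G*(-1)/(6*7) = -(-1)*G/42 = G/42)
h(W) = -½ + W*(-1 + W)/2 (h(W) = (-1 + (W - 1)*W)/2 = (-1 + (-1 + W)*W)/2 = (-1 + W*(-1 + W))/2 = -½ + W*(-1 + W)/2)
-h(-1)*(40 + O(-6, -7)) = -(-½ + (½)*(-1)² - ½*(-1))*(40 + (1/42)*(-7)) = -(-½ + (½)*1 + ½)*(40 - ⅙) = -(-½ + ½ + ½)*239/6 = -239/(2*6) = -1*239/12 = -239/12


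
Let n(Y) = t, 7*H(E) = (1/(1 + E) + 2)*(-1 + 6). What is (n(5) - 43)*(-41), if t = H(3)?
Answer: 47519/28 ≈ 1697.1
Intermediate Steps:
H(E) = 10/7 + 5/(7*(1 + E)) (H(E) = ((1/(1 + E) + 2)*(-1 + 6))/7 = ((2 + 1/(1 + E))*5)/7 = (10 + 5/(1 + E))/7 = 10/7 + 5/(7*(1 + E)))
t = 45/28 (t = 5*(3 + 2*3)/(7*(1 + 3)) = (5/7)*(3 + 6)/4 = (5/7)*(¼)*9 = 45/28 ≈ 1.6071)
n(Y) = 45/28
(n(5) - 43)*(-41) = (45/28 - 43)*(-41) = -1159/28*(-41) = 47519/28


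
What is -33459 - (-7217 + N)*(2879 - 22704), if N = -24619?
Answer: -631182159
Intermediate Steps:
-33459 - (-7217 + N)*(2879 - 22704) = -33459 - (-7217 - 24619)*(2879 - 22704) = -33459 - (-31836)*(-19825) = -33459 - 1*631148700 = -33459 - 631148700 = -631182159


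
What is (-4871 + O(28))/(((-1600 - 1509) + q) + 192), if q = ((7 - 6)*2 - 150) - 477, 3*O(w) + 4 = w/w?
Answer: 348/253 ≈ 1.3755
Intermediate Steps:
O(w) = -1 (O(w) = -4/3 + (w/w)/3 = -4/3 + (⅓)*1 = -4/3 + ⅓ = -1)
q = -625 (q = (1*2 - 150) - 477 = (2 - 150) - 477 = -148 - 477 = -625)
(-4871 + O(28))/(((-1600 - 1509) + q) + 192) = (-4871 - 1)/(((-1600 - 1509) - 625) + 192) = -4872/((-3109 - 625) + 192) = -4872/(-3734 + 192) = -4872/(-3542) = -4872*(-1/3542) = 348/253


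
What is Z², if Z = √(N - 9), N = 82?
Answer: 73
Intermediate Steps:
Z = √73 (Z = √(82 - 9) = √73 ≈ 8.5440)
Z² = (√73)² = 73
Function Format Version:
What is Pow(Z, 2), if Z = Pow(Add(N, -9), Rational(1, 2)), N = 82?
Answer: 73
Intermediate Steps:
Z = Pow(73, Rational(1, 2)) (Z = Pow(Add(82, -9), Rational(1, 2)) = Pow(73, Rational(1, 2)) ≈ 8.5440)
Pow(Z, 2) = Pow(Pow(73, Rational(1, 2)), 2) = 73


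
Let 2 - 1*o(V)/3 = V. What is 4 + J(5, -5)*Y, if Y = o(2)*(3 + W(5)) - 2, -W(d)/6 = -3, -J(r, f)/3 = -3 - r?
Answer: -44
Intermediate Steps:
o(V) = 6 - 3*V
J(r, f) = 9 + 3*r (J(r, f) = -3*(-3 - r) = 9 + 3*r)
W(d) = 18 (W(d) = -6*(-3) = 18)
Y = -2 (Y = (6 - 3*2)*(3 + 18) - 2 = (6 - 6)*21 - 2 = 0*21 - 2 = 0 - 2 = -2)
4 + J(5, -5)*Y = 4 + (9 + 3*5)*(-2) = 4 + (9 + 15)*(-2) = 4 + 24*(-2) = 4 - 48 = -44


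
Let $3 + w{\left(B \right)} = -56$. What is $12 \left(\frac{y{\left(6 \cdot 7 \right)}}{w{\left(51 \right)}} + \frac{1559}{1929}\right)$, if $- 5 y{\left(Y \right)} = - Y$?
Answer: $\frac{1515548}{189685} \approx 7.9898$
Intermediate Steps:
$w{\left(B \right)} = -59$ ($w{\left(B \right)} = -3 - 56 = -59$)
$y{\left(Y \right)} = \frac{Y}{5}$ ($y{\left(Y \right)} = - \frac{\left(-1\right) Y}{5} = \frac{Y}{5}$)
$12 \left(\frac{y{\left(6 \cdot 7 \right)}}{w{\left(51 \right)}} + \frac{1559}{1929}\right) = 12 \left(\frac{\frac{1}{5} \cdot 6 \cdot 7}{-59} + \frac{1559}{1929}\right) = 12 \left(\frac{1}{5} \cdot 42 \left(- \frac{1}{59}\right) + 1559 \cdot \frac{1}{1929}\right) = 12 \left(\frac{42}{5} \left(- \frac{1}{59}\right) + \frac{1559}{1929}\right) = 12 \left(- \frac{42}{295} + \frac{1559}{1929}\right) = 12 \cdot \frac{378887}{569055} = \frac{1515548}{189685}$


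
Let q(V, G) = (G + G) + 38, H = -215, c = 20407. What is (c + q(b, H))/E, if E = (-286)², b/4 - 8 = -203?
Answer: 20015/81796 ≈ 0.24469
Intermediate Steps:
b = -780 (b = 32 + 4*(-203) = 32 - 812 = -780)
q(V, G) = 38 + 2*G (q(V, G) = 2*G + 38 = 38 + 2*G)
E = 81796
(c + q(b, H))/E = (20407 + (38 + 2*(-215)))/81796 = (20407 + (38 - 430))*(1/81796) = (20407 - 392)*(1/81796) = 20015*(1/81796) = 20015/81796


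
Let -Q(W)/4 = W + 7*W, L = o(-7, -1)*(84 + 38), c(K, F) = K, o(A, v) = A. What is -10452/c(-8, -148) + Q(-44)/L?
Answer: 1114343/854 ≈ 1304.9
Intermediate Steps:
L = -854 (L = -7*(84 + 38) = -7*122 = -854)
Q(W) = -32*W (Q(W) = -4*(W + 7*W) = -32*W)
-10452/c(-8, -148) + Q(-44)/L = -10452/(-8) - 32*(-44)/(-854) = -10452*(-⅛) + 1408*(-1/854) = 2613/2 - 704/427 = 1114343/854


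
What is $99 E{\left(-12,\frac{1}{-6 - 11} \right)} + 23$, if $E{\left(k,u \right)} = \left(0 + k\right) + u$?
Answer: $- \frac{19904}{17} \approx -1170.8$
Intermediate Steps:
$E{\left(k,u \right)} = k + u$
$99 E{\left(-12,\frac{1}{-6 - 11} \right)} + 23 = 99 \left(-12 + \frac{1}{-6 - 11}\right) + 23 = 99 \left(-12 + \frac{1}{-17}\right) + 23 = 99 \left(-12 - \frac{1}{17}\right) + 23 = 99 \left(- \frac{205}{17}\right) + 23 = - \frac{20295}{17} + 23 = - \frac{19904}{17}$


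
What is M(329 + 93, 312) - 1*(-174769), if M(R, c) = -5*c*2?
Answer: 171649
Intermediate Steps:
M(R, c) = -10*c
M(329 + 93, 312) - 1*(-174769) = -10*312 - 1*(-174769) = -3120 + 174769 = 171649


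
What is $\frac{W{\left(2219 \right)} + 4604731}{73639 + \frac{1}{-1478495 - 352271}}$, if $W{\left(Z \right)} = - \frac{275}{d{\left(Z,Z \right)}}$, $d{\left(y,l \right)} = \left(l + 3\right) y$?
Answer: $\frac{269909231667219857}{4316396747353041} \approx 62.531$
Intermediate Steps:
$d{\left(y,l \right)} = y \left(3 + l\right)$ ($d{\left(y,l \right)} = \left(3 + l\right) y = y \left(3 + l\right)$)
$W{\left(Z \right)} = - \frac{275}{Z \left(3 + Z\right)}$
$\frac{W{\left(2219 \right)} + 4604731}{73639 + \frac{1}{-1478495 - 352271}} = \frac{- \frac{275}{2219 \left(3 + 2219\right)} + 4604731}{73639 + \frac{1}{-1478495 - 352271}} = \frac{\left(-275\right) \frac{1}{2219} \cdot \frac{1}{2222} + 4604731}{73639 + \frac{1}{-1830766}} = \frac{\left(-275\right) \frac{1}{2219} \cdot \frac{1}{2222} + 4604731}{73639 - \frac{1}{1830766}} = \frac{- \frac{25}{448238} + 4604731}{\frac{134815777473}{1830766}} = \frac{2064015413953}{448238} \cdot \frac{1830766}{134815777473} = \frac{269909231667219857}{4316396747353041}$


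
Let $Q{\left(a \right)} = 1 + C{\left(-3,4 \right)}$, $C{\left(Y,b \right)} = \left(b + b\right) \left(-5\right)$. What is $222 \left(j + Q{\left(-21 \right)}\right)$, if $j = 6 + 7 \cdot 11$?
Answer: $9768$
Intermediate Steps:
$j = 83$ ($j = 6 + 77 = 83$)
$C{\left(Y,b \right)} = - 10 b$ ($C{\left(Y,b \right)} = 2 b \left(-5\right) = - 10 b$)
$Q{\left(a \right)} = -39$ ($Q{\left(a \right)} = 1 - 40 = -39$)
$222 \left(j + Q{\left(-21 \right)}\right) = 222 \left(83 - 39\right) = 222 \cdot 44 = 9768$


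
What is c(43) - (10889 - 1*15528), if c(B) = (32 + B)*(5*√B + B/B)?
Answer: 4714 + 375*√43 ≈ 7173.0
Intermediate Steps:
c(B) = (1 + 5*√B)*(32 + B) (c(B) = (32 + B)*(5*√B + 1) = (32 + B)*(1 + 5*√B) = (1 + 5*√B)*(32 + B))
c(43) - (10889 - 1*15528) = (32 + 43 + 5*43^(3/2) + 160*√43) - (10889 - 1*15528) = (32 + 43 + 5*(43*√43) + 160*√43) - (10889 - 15528) = (32 + 43 + 215*√43 + 160*√43) - 1*(-4639) = (75 + 375*√43) + 4639 = 4714 + 375*√43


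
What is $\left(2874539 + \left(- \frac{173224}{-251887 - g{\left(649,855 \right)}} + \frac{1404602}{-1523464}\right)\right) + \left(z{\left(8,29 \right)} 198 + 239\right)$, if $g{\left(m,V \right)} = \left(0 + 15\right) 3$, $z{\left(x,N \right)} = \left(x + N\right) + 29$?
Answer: $\frac{138547769438620485}{47976166556} \approx 2.8878 \cdot 10^{6}$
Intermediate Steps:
$z{\left(x,N \right)} = 29 + N + x$ ($z{\left(x,N \right)} = \left(N + x\right) + 29 = 29 + N + x$)
$g{\left(m,V \right)} = 45$ ($g{\left(m,V \right)} = 15 \cdot 3 = 45$)
$\left(2874539 + \left(- \frac{173224}{-251887 - g{\left(649,855 \right)}} + \frac{1404602}{-1523464}\right)\right) + \left(z{\left(8,29 \right)} 198 + 239\right) = \left(2874539 - \left(\frac{702301}{761732} + \frac{173224}{-251887 - 45}\right)\right) + \left(\left(29 + 29 + 8\right) 198 + 239\right) = \left(2874539 - \left(\frac{702301}{761732} + \frac{173224}{-251887 - 45}\right)\right) + \left(66 \cdot 198 + 239\right) = \left(2874539 - \left(\frac{702301}{761732} + \frac{173224}{-251932}\right)\right) + \left(13068 + 239\right) = \left(2874539 - \frac{11245457891}{47976166556}\right) + 13307 = \frac{137909350590259793}{47976166556} + 13307 = \frac{138547769438620485}{47976166556}$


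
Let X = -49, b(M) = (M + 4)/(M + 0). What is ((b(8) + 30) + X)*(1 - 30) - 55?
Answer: 905/2 ≈ 452.50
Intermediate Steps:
b(M) = (4 + M)/M
((b(8) + 30) + X)*(1 - 30) - 55 = (((4 + 8)/8 + 30) - 49)*(1 - 30) - 55 = (((⅛)*12 + 30) - 49)*(-29) - 55 = ((3/2 + 30) - 49)*(-29) - 55 = (63/2 - 49)*(-29) - 55 = -35/2*(-29) - 55 = 1015/2 - 55 = 905/2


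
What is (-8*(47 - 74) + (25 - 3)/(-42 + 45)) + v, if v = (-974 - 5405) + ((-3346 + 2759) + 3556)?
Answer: -9560/3 ≈ -3186.7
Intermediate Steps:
v = -3410 (v = -6379 + (-587 + 3556) = -6379 + 2969 = -3410)
(-8*(47 - 74) + (25 - 3)/(-42 + 45)) + v = (-8*(47 - 74) + (25 - 3)/(-42 + 45)) - 3410 = (-8*(-27) + 22/3) - 3410 = (216 + (⅓)*22) - 3410 = (216 + 22/3) - 3410 = 670/3 - 3410 = -9560/3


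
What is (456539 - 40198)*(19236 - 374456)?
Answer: -147892650020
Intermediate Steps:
(456539 - 40198)*(19236 - 374456) = 416341*(-355220) = -147892650020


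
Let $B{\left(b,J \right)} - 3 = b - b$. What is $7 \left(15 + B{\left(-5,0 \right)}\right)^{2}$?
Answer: $2268$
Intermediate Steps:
$B{\left(b,J \right)} = 3$ ($B{\left(b,J \right)} = 3 + \left(b - b\right) = 3 + 0 = 3$)
$7 \left(15 + B{\left(-5,0 \right)}\right)^{2} = 7 \left(15 + 3\right)^{2} = 7 \cdot 18^{2} = 7 \cdot 324 = 2268$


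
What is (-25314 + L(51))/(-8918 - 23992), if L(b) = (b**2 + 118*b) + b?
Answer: 2774/5485 ≈ 0.50574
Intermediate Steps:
L(b) = b**2 + 119*b
(-25314 + L(51))/(-8918 - 23992) = (-25314 + 51*(119 + 51))/(-8918 - 23992) = (-25314 + 51*170)/(-32910) = (-25314 + 8670)*(-1/32910) = -16644*(-1/32910) = 2774/5485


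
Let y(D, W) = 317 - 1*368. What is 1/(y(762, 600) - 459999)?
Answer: -1/460050 ≈ -2.1737e-6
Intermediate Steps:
y(D, W) = -51 (y(D, W) = 317 - 368 = -51)
1/(y(762, 600) - 459999) = 1/(-51 - 459999) = 1/(-460050) = -1/460050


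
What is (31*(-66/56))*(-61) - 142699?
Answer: -3933169/28 ≈ -1.4047e+5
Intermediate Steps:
(31*(-66/56))*(-61) - 142699 = (31*(-66*1/56))*(-61) - 142699 = (31*(-33/28))*(-61) - 142699 = -1023/28*(-61) - 142699 = 62403/28 - 142699 = -3933169/28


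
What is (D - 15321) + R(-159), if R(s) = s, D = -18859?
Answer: -34339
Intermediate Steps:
(D - 15321) + R(-159) = (-18859 - 15321) - 159 = -34180 - 159 = -34339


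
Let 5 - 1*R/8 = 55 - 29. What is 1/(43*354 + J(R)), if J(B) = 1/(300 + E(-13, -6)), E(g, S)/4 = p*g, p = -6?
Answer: 612/9315865 ≈ 6.5694e-5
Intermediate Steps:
R = -168 (R = 40 - 8*(55 - 29) = 40 - 8*26 = 40 - 208 = -168)
E(g, S) = -24*g (E(g, S) = 4*(-6*g) = -24*g)
J(B) = 1/612 (J(B) = 1/(300 - 24*(-13)) = 1/(300 + 312) = 1/612)
1/(43*354 + J(R)) = 1/(43*354 + 1/612) = 1/(15222 + 1/612) = 1/(9315865/612) = 612/9315865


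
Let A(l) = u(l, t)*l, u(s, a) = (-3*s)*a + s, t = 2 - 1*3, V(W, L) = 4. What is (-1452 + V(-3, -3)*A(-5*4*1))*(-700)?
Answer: -3463600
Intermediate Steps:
t = -1 (t = 2 - 3 = -1)
u(s, a) = s - 3*a*s (u(s, a) = -3*a*s + s = s - 3*a*s)
A(l) = 4*l**2 (A(l) = (l*(1 - 3*(-1)))*l = (l*(1 + 3))*l = (l*4)*l = (4*l)*l = 4*l**2)
(-1452 + V(-3, -3)*A(-5*4*1))*(-700) = (-1452 + 4*(4*(-5*4*1)**2))*(-700) = (-1452 + 4*(4*(-20*1)**2))*(-700) = (-1452 + 4*(4*(-20)**2))*(-700) = (-1452 + 4*(4*400))*(-700) = (-1452 + 4*1600)*(-700) = (-1452 + 6400)*(-700) = 4948*(-700) = -3463600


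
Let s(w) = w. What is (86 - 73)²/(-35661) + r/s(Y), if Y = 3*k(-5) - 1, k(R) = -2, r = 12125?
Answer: -432390808/249627 ≈ -1732.1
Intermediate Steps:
Y = -7 (Y = 3*(-2) - 1 = -6 - 1 = -7)
(86 - 73)²/(-35661) + r/s(Y) = (86 - 73)²/(-35661) + 12125/(-7) = 13²*(-1/35661) + 12125*(-⅐) = 169*(-1/35661) - 12125/7 = -169/35661 - 12125/7 = -432390808/249627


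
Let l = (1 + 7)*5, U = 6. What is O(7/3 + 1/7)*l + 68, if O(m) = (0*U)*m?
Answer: 68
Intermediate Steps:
O(m) = 0 (O(m) = (0*6)*m = 0*m = 0)
l = 40 (l = 8*5 = 40)
O(7/3 + 1/7)*l + 68 = 0*40 + 68 = 0 + 68 = 68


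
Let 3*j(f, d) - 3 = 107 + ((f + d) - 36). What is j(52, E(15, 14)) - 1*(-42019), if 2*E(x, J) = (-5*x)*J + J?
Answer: 125665/3 ≈ 41888.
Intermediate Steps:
E(x, J) = J/2 - 5*J*x/2 (E(x, J) = ((-5*x)*J + J)/2 = (-5*J*x + J)/2 = (J - 5*J*x)/2 = J/2 - 5*J*x/2)
j(f, d) = 74/3 + d/3 + f/3 (j(f, d) = 1 + (107 + ((f + d) - 36))/3 = 1 + (107 + ((d + f) - 36))/3 = 1 + (107 + (-36 + d + f))/3 = 1 + (71 + d + f)/3 = 1 + (71/3 + d/3 + f/3) = 74/3 + d/3 + f/3)
j(52, E(15, 14)) - 1*(-42019) = (74/3 + ((1/2)*14*(1 - 5*15))/3 + (1/3)*52) - 1*(-42019) = (74/3 + ((1/2)*14*(1 - 75))/3 + 52/3) + 42019 = (74/3 + ((1/2)*14*(-74))/3 + 52/3) + 42019 = (74/3 + (1/3)*(-518) + 52/3) + 42019 = (74/3 - 518/3 + 52/3) + 42019 = -392/3 + 42019 = 125665/3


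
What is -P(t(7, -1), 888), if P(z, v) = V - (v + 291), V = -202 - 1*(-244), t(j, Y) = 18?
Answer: 1137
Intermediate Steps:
V = 42 (V = -202 + 244 = 42)
P(z, v) = -249 - v (P(z, v) = 42 - (v + 291) = 42 - (291 + v) = 42 + (-291 - v) = -249 - v)
-P(t(7, -1), 888) = -(-249 - 1*888) = -(-249 - 888) = -1*(-1137) = 1137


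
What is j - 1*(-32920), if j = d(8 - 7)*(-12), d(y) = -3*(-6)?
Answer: 32704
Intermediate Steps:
d(y) = 18
j = -216 (j = 18*(-12) = -216)
j - 1*(-32920) = -216 - 1*(-32920) = -216 + 32920 = 32704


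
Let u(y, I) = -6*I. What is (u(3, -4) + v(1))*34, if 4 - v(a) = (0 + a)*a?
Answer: 918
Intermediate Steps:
v(a) = 4 - a**2 (v(a) = 4 - (0 + a)*a = 4 - a*a = 4 - a**2)
(u(3, -4) + v(1))*34 = (-6*(-4) + (4 - 1*1**2))*34 = (24 + (4 - 1*1))*34 = (24 + (4 - 1))*34 = (24 + 3)*34 = 27*34 = 918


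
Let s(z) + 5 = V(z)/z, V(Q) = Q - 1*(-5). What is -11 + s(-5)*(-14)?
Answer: 59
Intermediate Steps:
V(Q) = 5 + Q (V(Q) = Q + 5 = 5 + Q)
s(z) = -5 + (5 + z)/z
-11 + s(-5)*(-14) = -11 + (-4 + 5/(-5))*(-14) = -11 + (-4 + 5*(-⅕))*(-14) = -11 + (-4 - 1)*(-14) = -11 - 5*(-14) = -11 + 70 = 59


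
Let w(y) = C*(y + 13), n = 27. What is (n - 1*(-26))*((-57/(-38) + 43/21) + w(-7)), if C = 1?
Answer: 21253/42 ≈ 506.02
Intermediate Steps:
w(y) = 13 + y (w(y) = 1*(y + 13) = 1*(13 + y) = 13 + y)
(n - 1*(-26))*((-57/(-38) + 43/21) + w(-7)) = (27 - 1*(-26))*((-57/(-38) + 43/21) + (13 - 7)) = (27 + 26)*((-57*(-1/38) + 43*(1/21)) + 6) = 53*((3/2 + 43/21) + 6) = 53*(149/42 + 6) = 53*(401/42) = 21253/42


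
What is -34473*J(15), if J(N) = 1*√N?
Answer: -34473*√15 ≈ -1.3351e+5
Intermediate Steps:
J(N) = √N
-34473*J(15) = -34473*√15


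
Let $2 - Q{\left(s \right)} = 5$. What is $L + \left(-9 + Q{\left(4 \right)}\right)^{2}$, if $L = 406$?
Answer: $550$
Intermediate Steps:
$Q{\left(s \right)} = -3$ ($Q{\left(s \right)} = 2 - 5 = -3$)
$L + \left(-9 + Q{\left(4 \right)}\right)^{2} = 406 + \left(-9 - 3\right)^{2} = 406 + \left(-12\right)^{2} = 406 + 144 = 550$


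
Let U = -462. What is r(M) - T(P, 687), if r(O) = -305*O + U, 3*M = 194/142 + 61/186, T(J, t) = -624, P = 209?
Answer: -405649/39618 ≈ -10.239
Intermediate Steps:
M = 22373/39618 (M = (194/142 + 61/186)/3 = (194*(1/142) + 61*(1/186))/3 = (97/71 + 61/186)/3 = (1/3)*(22373/13206) = 22373/39618 ≈ 0.56472)
r(O) = -462 - 305*O (r(O) = -305*O - 462 = -462 - 305*O)
r(M) - T(P, 687) = (-462 - 305*22373/39618) - 1*(-624) = (-462 - 6823765/39618) + 624 = -25127281/39618 + 624 = -405649/39618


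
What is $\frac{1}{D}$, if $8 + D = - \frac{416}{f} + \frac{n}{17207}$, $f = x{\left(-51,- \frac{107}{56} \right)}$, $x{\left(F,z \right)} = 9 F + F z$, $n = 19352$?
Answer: $- \frac{348390129}{1994446816} \approx -0.17468$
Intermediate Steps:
$f = - \frac{20247}{56}$ ($f = - 51 \left(9 - \frac{107}{56}\right) = \left(-51\right) \frac{397}{56} = - \frac{20247}{56} \approx -361.55$)
$D = - \frac{1994446816}{348390129}$ ($D = -8 + \left(- \frac{416}{- \frac{20247}{56}} + \frac{19352}{17207}\right) = -8 + \left(\left(-416\right) \left(- \frac{56}{20247}\right) + 19352 \cdot \frac{1}{17207}\right) = -8 + \left(\frac{23296}{20247} + \frac{19352}{17207}\right) = -8 + \frac{792674216}{348390129} = - \frac{1994446816}{348390129} \approx -5.7248$)
$\frac{1}{D} = \frac{1}{- \frac{1994446816}{348390129}} = - \frac{348390129}{1994446816}$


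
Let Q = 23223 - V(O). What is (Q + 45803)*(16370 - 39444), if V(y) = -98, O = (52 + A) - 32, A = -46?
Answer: -1594967176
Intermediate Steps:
O = -26 (O = (52 - 46) - 32 = 6 - 32 = -26)
Q = 23321 (Q = 23223 - 1*(-98) = 23223 + 98 = 23321)
(Q + 45803)*(16370 - 39444) = (23321 + 45803)*(16370 - 39444) = 69124*(-23074) = -1594967176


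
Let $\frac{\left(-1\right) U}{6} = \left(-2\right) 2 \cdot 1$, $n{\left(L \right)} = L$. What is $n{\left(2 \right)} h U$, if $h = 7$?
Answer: $336$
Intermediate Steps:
$U = 24$ ($U = - 6 \left(-2\right) 2 \cdot 1 = - 6 \left(\left(-4\right) 1\right) = \left(-6\right) \left(-4\right) = 24$)
$n{\left(2 \right)} h U = 2 \cdot 7 \cdot 24 = 14 \cdot 24 = 336$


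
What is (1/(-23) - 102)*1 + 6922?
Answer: 156859/23 ≈ 6820.0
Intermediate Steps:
(1/(-23) - 102)*1 + 6922 = (-1/23 - 102)*1 + 6922 = -2347/23*1 + 6922 = -2347/23 + 6922 = 156859/23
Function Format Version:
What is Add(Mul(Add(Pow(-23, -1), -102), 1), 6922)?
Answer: Rational(156859, 23) ≈ 6820.0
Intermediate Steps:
Add(Mul(Add(Pow(-23, -1), -102), 1), 6922) = Add(Mul(Add(Rational(-1, 23), -102), 1), 6922) = Add(Mul(Rational(-2347, 23), 1), 6922) = Add(Rational(-2347, 23), 6922) = Rational(156859, 23)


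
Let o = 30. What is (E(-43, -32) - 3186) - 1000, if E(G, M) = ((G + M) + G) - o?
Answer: -4334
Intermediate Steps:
E(G, M) = -30 + M + 2*G (E(G, M) = ((G + M) + G) - 1*30 = (M + 2*G) - 30 = -30 + M + 2*G)
(E(-43, -32) - 3186) - 1000 = ((-30 - 32 + 2*(-43)) - 3186) - 1000 = ((-30 - 32 - 86) - 3186) - 1000 = (-148 - 3186) - 1000 = -3334 - 1000 = -4334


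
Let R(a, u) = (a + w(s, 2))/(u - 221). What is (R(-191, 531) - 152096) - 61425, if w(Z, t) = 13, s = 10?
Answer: -33095844/155 ≈ -2.1352e+5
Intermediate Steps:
R(a, u) = (13 + a)/(-221 + u) (R(a, u) = (a + 13)/(u - 221) = (13 + a)/(-221 + u))
(R(-191, 531) - 152096) - 61425 = ((13 - 191)/(-221 + 531) - 152096) - 61425 = (-178/310 - 152096) - 61425 = ((1/310)*(-178) - 152096) - 61425 = (-89/155 - 152096) - 61425 = -23574969/155 - 61425 = -33095844/155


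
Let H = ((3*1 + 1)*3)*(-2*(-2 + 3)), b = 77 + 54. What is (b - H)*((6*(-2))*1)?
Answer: -1860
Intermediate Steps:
b = 131
H = -24 (H = ((3 + 1)*3)*(-2*1) = (4*3)*(-2) = 12*(-2) = -24)
(b - H)*((6*(-2))*1) = (131 - 1*(-24))*((6*(-2))*1) = (131 + 24)*(-12*1) = 155*(-12) = -1860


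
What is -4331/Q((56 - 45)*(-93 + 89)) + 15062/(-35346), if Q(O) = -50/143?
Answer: 10945095559/883650 ≈ 12386.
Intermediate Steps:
Q(O) = -50/143 (Q(O) = -50*1/143 = -50/143)
-4331/Q((56 - 45)*(-93 + 89)) + 15062/(-35346) = -4331/(-50/143) + 15062/(-35346) = -4331*(-143/50) + 15062*(-1/35346) = 619333/50 - 7531/17673 = 10945095559/883650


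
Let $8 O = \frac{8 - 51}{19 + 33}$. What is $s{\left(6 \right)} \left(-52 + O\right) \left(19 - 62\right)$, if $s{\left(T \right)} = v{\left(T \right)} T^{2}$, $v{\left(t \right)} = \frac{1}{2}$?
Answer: $\frac{8388225}{208} \approx 40328.0$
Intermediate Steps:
$O = - \frac{43}{416}$ ($O = \frac{\left(8 - 51\right) \frac{1}{19 + 33}}{8} = \frac{\left(-43\right) \frac{1}{52}}{8} = \frac{1}{8} \left(- \frac{43}{52}\right) = - \frac{43}{416} \approx -0.10337$)
$v{\left(t \right)} = \frac{1}{2}$
$s{\left(T \right)} = \frac{T^{2}}{2}$
$s{\left(6 \right)} \left(-52 + O\right) \left(19 - 62\right) = \frac{6^{2}}{2} \left(-52 - \frac{43}{416}\right) \left(19 - 62\right) = \frac{1}{2} \cdot 36 \left(\left(- \frac{21675}{416}\right) \left(-43\right)\right) = 18 \cdot \frac{932025}{416} = \frac{8388225}{208}$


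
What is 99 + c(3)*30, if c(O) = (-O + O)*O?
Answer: 99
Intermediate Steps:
c(O) = 0 (c(O) = 0*O = 0)
99 + c(3)*30 = 99 + 0*30 = 99 + 0 = 99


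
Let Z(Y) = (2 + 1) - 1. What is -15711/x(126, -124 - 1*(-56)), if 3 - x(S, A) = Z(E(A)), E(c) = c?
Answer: -15711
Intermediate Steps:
Z(Y) = 2 (Z(Y) = 3 - 1 = 2)
x(S, A) = 1 (x(S, A) = 3 - 1*2 = 3 - 2 = 1)
-15711/x(126, -124 - 1*(-56)) = -15711/1 = -15711*1 = -15711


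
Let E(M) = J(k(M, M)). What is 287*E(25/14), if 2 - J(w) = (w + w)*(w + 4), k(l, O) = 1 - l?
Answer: 28331/14 ≈ 2023.6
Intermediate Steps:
J(w) = 2 - 2*w*(4 + w) (J(w) = 2 - (w + w)*(w + 4) = 2 - 2*w*(4 + w))
E(M) = -6 - 2*(1 - M)**2 + 8*M (E(M) = 2 - 8*(1 - M) - 2*(1 - M)**2 = 2 + (-8 + 8*M) - 2*(1 - M)**2 = -6 - 2*(1 - M)**2 + 8*M)
287*E(25/14) = 287*(-8 - 2*(25/14)**2 + 12*(25/14)) = 287*(-8 - 2*625/196 + 150/7) = 287*(-8 - 625/98 + 150/7) = 287*(691/98) = 28331/14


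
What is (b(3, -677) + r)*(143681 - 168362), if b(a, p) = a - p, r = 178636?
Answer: -4425698196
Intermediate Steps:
(b(3, -677) + r)*(143681 - 168362) = ((3 - 1*(-677)) + 178636)*(143681 - 168362) = ((3 + 677) + 178636)*(-24681) = (680 + 178636)*(-24681) = 179316*(-24681) = -4425698196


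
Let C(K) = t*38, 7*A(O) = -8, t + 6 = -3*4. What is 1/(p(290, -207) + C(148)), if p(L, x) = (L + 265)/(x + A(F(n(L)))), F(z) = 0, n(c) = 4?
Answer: -1457/1000473 ≈ -0.0014563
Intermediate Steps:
t = -18 (t = -6 - 3*4 = -6 - 12 = -18)
A(O) = -8/7 (A(O) = (⅐)*(-8) = -8/7)
p(L, x) = (265 + L)/(-8/7 + x) (p(L, x) = (L + 265)/(x - 8/7) = (265 + L)/(-8/7 + x))
C(K) = -684 (C(K) = -18*38 = -684)
1/(p(290, -207) + C(148)) = 1/(7*(265 + 290)/(-8 + 7*(-207)) - 684) = 1/(7*555/(-8 - 1449) - 684) = 1/(7*555/(-1457) - 684) = 1/(7*(-1/1457)*555 - 684) = 1/(-3885/1457 - 684) = 1/(-1000473/1457) = -1457/1000473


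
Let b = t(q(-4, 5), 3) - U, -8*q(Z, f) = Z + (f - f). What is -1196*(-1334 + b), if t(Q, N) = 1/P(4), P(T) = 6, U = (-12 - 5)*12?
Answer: 4053842/3 ≈ 1.3513e+6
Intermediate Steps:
q(Z, f) = -Z/8 (q(Z, f) = -(Z + (f - f))/8 = -(Z + 0)/8 = -Z/8)
U = -204 (U = -17*12 = -204)
t(Q, N) = ⅙ (t(Q, N) = 1/6 = ⅙)
b = 1225/6 (b = ⅙ - 1*(-204) = ⅙ + 204 = 1225/6 ≈ 204.17)
-1196*(-1334 + b) = -1196*(-1334 + 1225/6) = -1196*(-6779/6) = 4053842/3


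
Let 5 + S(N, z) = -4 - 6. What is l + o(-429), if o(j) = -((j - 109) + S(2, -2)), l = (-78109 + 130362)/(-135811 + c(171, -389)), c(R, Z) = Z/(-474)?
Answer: 35574067903/64374025 ≈ 552.62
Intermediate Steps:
S(N, z) = -15 (S(N, z) = -5 + (-4 - 6) = -5 - 10 = -15)
c(R, Z) = -Z/474 (c(R, Z) = Z*(-1/474) = -Z/474)
l = -24767922/64374025 (l = (-78109 + 130362)/(-135811 - 1/474*(-389)) = 52253/(-135811 + 389/474) = 52253/(-64374025/474) = 52253*(-474/64374025) = -24767922/64374025 ≈ -0.38475)
o(j) = 124 - j (o(j) = -((j - 109) - 15) = -((-109 + j) - 15) = -(-124 + j) = 124 - j)
l + o(-429) = -24767922/64374025 + (124 - 1*(-429)) = -24767922/64374025 + (124 + 429) = -24767922/64374025 + 553 = 35574067903/64374025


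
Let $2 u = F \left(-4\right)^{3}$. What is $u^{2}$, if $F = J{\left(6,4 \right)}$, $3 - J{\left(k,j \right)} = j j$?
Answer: $173056$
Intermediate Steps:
$J{\left(k,j \right)} = 3 - j^{2}$ ($J{\left(k,j \right)} = 3 - j j = 3 - j^{2}$)
$F = -13$ ($F = 3 - 4^{2} = 3 - 16 = -13$)
$u = 416$ ($u = \frac{\left(-13\right) \left(-4\right)^{3}}{2} = \frac{\left(-13\right) \left(-64\right)}{2} = \frac{1}{2} \cdot 832 = 416$)
$u^{2} = 416^{2} = 173056$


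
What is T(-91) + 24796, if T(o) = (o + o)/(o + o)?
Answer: 24797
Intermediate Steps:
T(o) = 1 (T(o) = (2*o)/((2*o)) = (2*o)*(1/(2*o)) = 1)
T(-91) + 24796 = 1 + 24796 = 24797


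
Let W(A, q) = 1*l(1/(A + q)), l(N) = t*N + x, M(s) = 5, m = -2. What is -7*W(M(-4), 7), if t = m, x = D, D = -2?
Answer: 91/6 ≈ 15.167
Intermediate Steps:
x = -2
t = -2
l(N) = -2 - 2*N (l(N) = -2*N - 2 = -2 - 2*N)
W(A, q) = -2 - 2/(A + q) (W(A, q) = 1*(-2 - 2/(A + q)) = -2 - 2/(A + q))
-7*W(M(-4), 7) = -7*(-2 - 2/(5 + 7)) = -7*(-2 - 2/12) = -7*(-2 - 2*1/12) = -7*(-2 - 1/6) = -7*(-13/6) = 91/6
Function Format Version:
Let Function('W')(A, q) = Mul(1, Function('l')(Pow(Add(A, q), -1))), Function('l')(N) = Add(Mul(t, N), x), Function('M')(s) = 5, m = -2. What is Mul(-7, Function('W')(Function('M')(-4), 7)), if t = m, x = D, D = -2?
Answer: Rational(91, 6) ≈ 15.167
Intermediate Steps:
x = -2
t = -2
Function('l')(N) = Add(-2, Mul(-2, N)) (Function('l')(N) = Add(Mul(-2, N), -2) = Add(-2, Mul(-2, N)))
Function('W')(A, q) = Add(-2, Mul(-2, Pow(Add(A, q), -1))) (Function('W')(A, q) = Mul(1, Add(-2, Mul(-2, Pow(Add(A, q), -1)))) = Add(-2, Mul(-2, Pow(Add(A, q), -1))))
Mul(-7, Function('W')(Function('M')(-4), 7)) = Mul(-7, Add(-2, Mul(-2, Pow(Add(5, 7), -1)))) = Mul(-7, Add(-2, Mul(-2, Pow(12, -1)))) = Mul(-7, Add(-2, Mul(-2, Rational(1, 12)))) = Mul(-7, Add(-2, Rational(-1, 6))) = Mul(-7, Rational(-13, 6)) = Rational(91, 6)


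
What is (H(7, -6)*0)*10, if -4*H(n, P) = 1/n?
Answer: 0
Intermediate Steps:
H(n, P) = -1/(4*n)
(H(7, -6)*0)*10 = (-¼/7*0)*10 = (-¼*⅐*0)*10 = -1/28*0*10 = 0*10 = 0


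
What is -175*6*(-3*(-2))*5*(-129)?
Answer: 4063500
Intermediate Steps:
-175*6*(-3*(-2))*5*(-129) = -175*6*6*5*(-129) = -6300*5*(-129) = -175*180*(-129) = -31500*(-129) = 4063500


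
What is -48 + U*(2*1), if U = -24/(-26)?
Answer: -600/13 ≈ -46.154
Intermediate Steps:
U = 12/13 (U = -24*(-1/26) = 12/13 ≈ 0.92308)
-48 + U*(2*1) = -48 + 12*(2*1)/13 = -48 + (12/13)*2 = -48 + 24/13 = -600/13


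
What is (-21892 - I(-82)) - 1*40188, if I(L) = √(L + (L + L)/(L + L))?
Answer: -62080 - 9*I ≈ -62080.0 - 9.0*I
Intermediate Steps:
I(L) = √(1 + L) (I(L) = √(L + (2*L)/((2*L))) = √(L + (2*L)*(1/(2*L))) = √(L + 1) = √(1 + L))
(-21892 - I(-82)) - 1*40188 = (-21892 - √(1 - 82)) - 1*40188 = (-21892 - √(-81)) - 40188 = (-21892 - 9*I) - 40188 = -62080 - 9*I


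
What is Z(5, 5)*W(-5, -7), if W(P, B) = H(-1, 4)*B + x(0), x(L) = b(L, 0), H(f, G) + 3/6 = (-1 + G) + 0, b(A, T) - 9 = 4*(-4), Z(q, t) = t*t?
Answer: -1225/2 ≈ -612.50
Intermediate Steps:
Z(q, t) = t²
b(A, T) = -7 (b(A, T) = 9 + 4*(-4) = 9 - 16 = -7)
H(f, G) = -3/2 + G (H(f, G) = -½ + ((-1 + G) + 0) = -½ + (-1 + G) = -3/2 + G)
x(L) = -7
W(P, B) = -7 + 5*B/2 (W(P, B) = (-3/2 + 4)*B - 7 = 5*B/2 - 7 = -7 + 5*B/2)
Z(5, 5)*W(-5, -7) = 5²*(-7 + (5/2)*(-7)) = 25*(-7 - 35/2) = 25*(-49/2) = -1225/2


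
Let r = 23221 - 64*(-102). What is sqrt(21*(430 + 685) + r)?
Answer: 2*sqrt(13291) ≈ 230.57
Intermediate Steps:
r = 29749 (r = 23221 + 6528 = 29749)
sqrt(21*(430 + 685) + r) = sqrt(21*(430 + 685) + 29749) = sqrt(21*1115 + 29749) = sqrt(23415 + 29749) = sqrt(53164) = 2*sqrt(13291)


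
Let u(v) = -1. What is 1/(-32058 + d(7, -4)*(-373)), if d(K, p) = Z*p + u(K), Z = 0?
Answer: -1/31685 ≈ -3.1561e-5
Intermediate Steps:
d(K, p) = -1 (d(K, p) = 0*p - 1 = 0 - 1 = -1)
1/(-32058 + d(7, -4)*(-373)) = 1/(-32058 - 1*(-373)) = 1/(-32058 + 373) = 1/(-31685) = -1/31685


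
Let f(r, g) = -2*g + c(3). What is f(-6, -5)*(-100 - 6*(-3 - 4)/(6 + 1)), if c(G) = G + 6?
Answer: -1786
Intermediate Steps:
c(G) = 6 + G
f(r, g) = 9 - 2*g (f(r, g) = -2*g + (6 + 3) = -2*g + 9 = 9 - 2*g)
f(-6, -5)*(-100 - 6*(-3 - 4)/(6 + 1)) = (9 - 2*(-5))*(-100 - 6*(-3 - 4)/(6 + 1)) = (9 + 10)*(-100 - (-42)/7) = 19*(-100 - (-42)/7) = 19*(-100 - 6*(-1)) = 19*(-100 + 6) = 19*(-94) = -1786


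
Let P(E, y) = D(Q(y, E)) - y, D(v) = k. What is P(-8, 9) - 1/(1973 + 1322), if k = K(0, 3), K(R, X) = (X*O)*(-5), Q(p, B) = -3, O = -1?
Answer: 19769/3295 ≈ 5.9997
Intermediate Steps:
K(R, X) = 5*X (K(R, X) = (X*(-1))*(-5) = -X*(-5) = 5*X)
k = 15 (k = 5*3 = 15)
D(v) = 15
P(E, y) = 15 - y
P(-8, 9) - 1/(1973 + 1322) = (15 - 1*9) - 1/(1973 + 1322) = (15 - 9) - 1/3295 = 6 - 1*1/3295 = 6 - 1/3295 = 19769/3295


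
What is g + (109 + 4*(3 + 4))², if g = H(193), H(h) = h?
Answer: 18962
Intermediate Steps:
g = 193
g + (109 + 4*(3 + 4))² = 193 + (109 + 4*(3 + 4))² = 193 + (109 + 4*7)² = 193 + (109 + 28)² = 193 + 137² = 193 + 18769 = 18962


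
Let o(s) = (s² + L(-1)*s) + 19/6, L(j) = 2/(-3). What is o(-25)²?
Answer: 14969161/36 ≈ 4.1581e+5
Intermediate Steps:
L(j) = -⅔ (L(j) = 2*(-⅓) = -⅔)
o(s) = 19/6 + s² - 2*s/3 (o(s) = (s² - 2*s/3) + 19/6 = 19/6 + s² - 2*s/3)
o(-25)² = (19/6 + (-25)² - ⅔*(-25))² = (19/6 + 625 + 50/3)² = (3869/6)² = 14969161/36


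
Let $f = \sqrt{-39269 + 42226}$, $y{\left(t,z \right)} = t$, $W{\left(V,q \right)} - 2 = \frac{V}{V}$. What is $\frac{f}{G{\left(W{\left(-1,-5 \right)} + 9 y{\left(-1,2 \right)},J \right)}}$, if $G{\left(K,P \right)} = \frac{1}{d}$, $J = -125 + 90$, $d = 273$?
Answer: $273 \sqrt{2957} \approx 14845.0$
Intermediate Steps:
$W{\left(V,q \right)} = 3$ ($W{\left(V,q \right)} = 2 + \frac{V}{V} = 2 + 1 = 3$)
$J = -35$
$G{\left(K,P \right)} = \frac{1}{273}$
$f = \sqrt{2957} \approx 54.378$
$\frac{f}{G{\left(W{\left(-1,-5 \right)} + 9 y{\left(-1,2 \right)},J \right)}} = \sqrt{2957} \frac{1}{\frac{1}{273}} = \sqrt{2957} \cdot 273 = 273 \sqrt{2957}$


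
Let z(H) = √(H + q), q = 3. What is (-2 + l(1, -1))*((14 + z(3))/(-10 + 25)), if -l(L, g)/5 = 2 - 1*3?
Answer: 14/5 + √6/5 ≈ 3.2899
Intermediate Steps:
l(L, g) = 5 (l(L, g) = -5*(2 - 1*3) = -5*(2 - 3) = -5*(-1) = 5)
z(H) = √(3 + H) (z(H) = √(H + 3) = √(3 + H))
(-2 + l(1, -1))*((14 + z(3))/(-10 + 25)) = (-2 + 5)*((14 + √(3 + 3))/(-10 + 25)) = 3*((14 + √6)/15) = 3*((14 + √6)*(1/15)) = 3*(14/15 + √6/15) = 14/5 + √6/5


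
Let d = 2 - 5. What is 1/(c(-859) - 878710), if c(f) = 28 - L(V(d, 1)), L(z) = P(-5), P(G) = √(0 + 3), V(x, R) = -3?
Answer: -292894/257360685707 + √3/772082057121 ≈ -1.1381e-6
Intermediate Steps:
d = -3
P(G) = √3
L(z) = √3
c(f) = 28 - √3
1/(c(-859) - 878710) = 1/((28 - √3) - 878710) = 1/(-878682 - √3)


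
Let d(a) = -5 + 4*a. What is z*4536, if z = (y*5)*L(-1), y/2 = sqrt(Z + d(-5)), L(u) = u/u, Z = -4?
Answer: 45360*I*sqrt(29) ≈ 2.4427e+5*I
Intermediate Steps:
L(u) = 1
y = 2*I*sqrt(29) (y = 2*sqrt(-4 + (-5 + 4*(-5))) = 2*sqrt(-4 + (-5 - 20)) = 2*sqrt(-4 - 25) = 2*sqrt(-29) = 2*(I*sqrt(29)) = 2*I*sqrt(29) ≈ 10.77*I)
z = 10*I*sqrt(29) (z = ((2*I*sqrt(29))*5)*1 = (10*I*sqrt(29))*1 = 10*I*sqrt(29) ≈ 53.852*I)
z*4536 = (10*I*sqrt(29))*4536 = 45360*I*sqrt(29)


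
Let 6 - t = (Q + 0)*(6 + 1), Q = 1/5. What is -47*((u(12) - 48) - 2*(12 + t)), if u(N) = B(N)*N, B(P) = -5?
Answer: 33182/5 ≈ 6636.4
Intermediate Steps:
Q = ⅕ (Q = 1*(⅕) = ⅕ ≈ 0.20000)
u(N) = -5*N
t = 23/5 (t = 6 - (⅕ + 0)*(6 + 1) = 6 - 7/5 = 23/5 ≈ 4.6000)
-47*((u(12) - 48) - 2*(12 + t)) = -47*((-5*12 - 48) - 2*(12 + 23/5)) = -47*((-60 - 48) - 2*83/5) = -47*(-108 - 166/5) = -47*(-706/5) = 33182/5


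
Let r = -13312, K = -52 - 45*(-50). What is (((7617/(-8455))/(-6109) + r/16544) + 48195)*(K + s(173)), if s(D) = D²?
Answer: 41346541538971546038/26703874615 ≈ 1.5483e+9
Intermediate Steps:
K = 2198 (K = -52 + 2250 = 2198)
(((7617/(-8455))/(-6109) + r/16544) + 48195)*(K + s(173)) = (((7617/(-8455))/(-6109) - 13312/16544) + 48195)*(2198 + 173²) = (((7617*(-1/8455))*(-1/6109) - 13312*1/16544) + 48195)*(2198 + 29929) = ((-7617/8455*(-1/6109) - 416/517) + 48195)*32127 = ((7617/51651595 - 416/517) + 48195)*32127 = (-21483125531/26703874615 + 48195)*32127 = (1286971753944394/26703874615)*32127 = 41346541538971546038/26703874615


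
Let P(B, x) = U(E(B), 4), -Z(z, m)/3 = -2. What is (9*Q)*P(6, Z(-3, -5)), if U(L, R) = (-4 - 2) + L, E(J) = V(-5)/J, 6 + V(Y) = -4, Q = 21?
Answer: -1449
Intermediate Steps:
V(Y) = -10 (V(Y) = -6 - 4 = -10)
Z(z, m) = 6 (Z(z, m) = -3*(-2) = 6)
E(J) = -10/J
U(L, R) = -6 + L
P(B, x) = -6 - 10/B
(9*Q)*P(6, Z(-3, -5)) = (9*21)*(-6 - 10/6) = 189*(-6 - 10*1/6) = 189*(-6 - 5/3) = 189*(-23/3) = -1449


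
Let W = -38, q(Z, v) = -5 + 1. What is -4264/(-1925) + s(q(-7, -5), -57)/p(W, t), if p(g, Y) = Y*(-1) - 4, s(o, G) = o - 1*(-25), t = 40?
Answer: 13381/7700 ≈ 1.7378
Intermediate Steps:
q(Z, v) = -4
s(o, G) = 25 + o (s(o, G) = o + 25 = 25 + o)
p(g, Y) = -4 - Y (p(g, Y) = -Y - 4 = -4 - Y)
-4264/(-1925) + s(q(-7, -5), -57)/p(W, t) = -4264/(-1925) + (25 - 4)/(-4 - 1*40) = -4264*(-1/1925) + 21/(-4 - 40) = 4264/1925 + 21/(-44) = 4264/1925 + 21*(-1/44) = 4264/1925 - 21/44 = 13381/7700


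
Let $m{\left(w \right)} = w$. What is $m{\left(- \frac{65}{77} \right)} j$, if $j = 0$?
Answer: $0$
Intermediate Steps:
$m{\left(- \frac{65}{77} \right)} j = - \frac{65}{77} \cdot 0 = \left(-65\right) \frac{1}{77} \cdot 0 = \left(- \frac{65}{77}\right) 0 = 0$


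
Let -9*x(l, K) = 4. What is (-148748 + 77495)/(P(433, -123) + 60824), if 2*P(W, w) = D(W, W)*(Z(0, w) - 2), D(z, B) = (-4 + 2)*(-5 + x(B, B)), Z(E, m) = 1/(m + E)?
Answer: -78877071/67320065 ≈ -1.1717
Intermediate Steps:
Z(E, m) = 1/(E + m)
x(l, K) = -4/9 (x(l, K) = -⅑*4 = -4/9)
D(z, B) = 98/9 (D(z, B) = (-4 + 2)*(-5 - 4/9) = -2*(-49/9) = 98/9)
P(W, w) = -98/9 + 49/(9*w) (P(W, w) = (98*(1/(0 + w) - 2)/9)/2 = (98*(1/w - 2)/9)/2 = (98*(-2 + 1/w)/9)/2 = (-196/9 + 98/(9*w))/2 = -98/9 + 49/(9*w))
(-148748 + 77495)/(P(433, -123) + 60824) = (-148748 + 77495)/((49/9)*(1 - 2*(-123))/(-123) + 60824) = -71253/((49/9)*(-1/123)*(1 + 246) + 60824) = -71253/((49/9)*(-1/123)*247 + 60824) = -71253/(-12103/1107 + 60824) = -71253/67320065/1107 = -71253*1107/67320065 = -78877071/67320065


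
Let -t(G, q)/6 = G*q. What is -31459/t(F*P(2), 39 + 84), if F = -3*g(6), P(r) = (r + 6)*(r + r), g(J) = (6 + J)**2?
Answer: -31459/10202112 ≈ -0.0030836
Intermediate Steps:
P(r) = 2*r*(6 + r) (P(r) = (6 + r)*(2*r) = 2*r*(6 + r))
F = -432 (F = -3*(6 + 6)**2 = -3*12**2 = -3*144 = -432)
t(G, q) = -6*G*q
-31459/t(F*P(2), 39 + 84) = -31459*1/(10368*(6 + 2)*(39 + 84)) = -31459/((-6*(-864*2*8)*123)) = -31459/((-6*(-432*32)*123)) = -31459/((-6*(-13824)*123)) = -31459/10202112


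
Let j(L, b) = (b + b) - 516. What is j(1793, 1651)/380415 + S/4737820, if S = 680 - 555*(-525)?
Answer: 3551476267/51495365580 ≈ 0.068967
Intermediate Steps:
j(L, b) = -516 + 2*b (j(L, b) = 2*b - 516 = -516 + 2*b)
S = 292055 (S = 680 + 291375 = 292055)
j(1793, 1651)/380415 + S/4737820 = (-516 + 2*1651)/380415 + 292055/4737820 = (-516 + 3302)*(1/380415) + 292055*(1/4737820) = 2786*(1/380415) + 58411/947564 = 398/54345 + 58411/947564 = 3551476267/51495365580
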